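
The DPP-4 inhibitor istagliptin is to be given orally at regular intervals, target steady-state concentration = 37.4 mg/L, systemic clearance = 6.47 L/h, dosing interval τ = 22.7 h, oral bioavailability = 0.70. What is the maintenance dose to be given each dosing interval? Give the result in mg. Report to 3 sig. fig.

At steady state, F × (Dose/τ) = Css × CL.
Dose = Css × CL × τ / F = 37.4 × 6.470 × 22.7 / 0.70 = 7847 mg

7850 mg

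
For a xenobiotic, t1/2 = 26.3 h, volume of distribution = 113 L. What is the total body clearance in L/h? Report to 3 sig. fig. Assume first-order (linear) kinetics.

2.98 L/h

k = ln2 / t½ = 0.693147 / 26.3 = 0.02636 h⁻¹
CL = k × Vd = 0.02636 × 113 = 2.979 L/h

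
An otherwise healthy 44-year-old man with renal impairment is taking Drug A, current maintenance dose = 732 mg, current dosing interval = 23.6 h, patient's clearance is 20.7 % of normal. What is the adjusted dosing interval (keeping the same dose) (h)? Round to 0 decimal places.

To keep the same average steady-state level, dosing rate must scale with clearance.
CL ratio = 20.7 / 100 = 0.2070
New interval (same dose) = 23.6 / 0.2070 = 114.0 h

114 h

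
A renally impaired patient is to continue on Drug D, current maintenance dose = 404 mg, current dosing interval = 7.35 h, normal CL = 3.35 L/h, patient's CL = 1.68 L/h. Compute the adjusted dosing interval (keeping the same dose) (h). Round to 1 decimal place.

14.7 h

To keep the same average steady-state level, dosing rate must scale with clearance.
CL ratio = 1.68 / 3.35 = 0.5015
New interval (same dose) = 7.35 / 0.5015 = 14.66 h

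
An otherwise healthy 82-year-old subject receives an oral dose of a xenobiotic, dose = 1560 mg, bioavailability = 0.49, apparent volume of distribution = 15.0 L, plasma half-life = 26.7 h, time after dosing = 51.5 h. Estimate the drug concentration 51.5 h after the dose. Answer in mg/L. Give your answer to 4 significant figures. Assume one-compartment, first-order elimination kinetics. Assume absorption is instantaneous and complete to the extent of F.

Amount reaching circulation = F × Dose = 0.49 × 1560 = 764.4 mg
C₀ = F·Dose / Vd = 764.4 / 15.0 = 50.96 mg/L
k = ln2 / t½ = 0.693147 / 26.7 = 0.02596 h⁻¹
C = C₀ · e^(−k·t) = 50.96 × e^(−0.02596 × 51.5)
  = 50.96 × 0.2626 = 13.38 mg/L

13.38 mg/L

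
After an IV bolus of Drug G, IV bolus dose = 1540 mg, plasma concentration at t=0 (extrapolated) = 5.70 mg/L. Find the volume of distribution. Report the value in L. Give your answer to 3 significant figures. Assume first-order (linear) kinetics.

Vd = Dose / C₀ = 1540 / 5.70 = 270.2 L

270 L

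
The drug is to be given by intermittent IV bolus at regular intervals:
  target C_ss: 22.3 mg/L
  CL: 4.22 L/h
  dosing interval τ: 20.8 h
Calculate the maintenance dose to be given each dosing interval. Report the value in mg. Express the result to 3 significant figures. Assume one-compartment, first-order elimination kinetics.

1960 mg

At steady state, Dose/τ = Css × CL.
Dose = Css × CL × τ = 22.3 × 4.220 × 20.8 = 1957 mg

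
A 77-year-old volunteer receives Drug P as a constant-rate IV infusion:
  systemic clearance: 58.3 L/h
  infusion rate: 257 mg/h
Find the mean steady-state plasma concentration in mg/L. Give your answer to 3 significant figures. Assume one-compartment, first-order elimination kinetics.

At steady state Css = R₀ / CL = 257 / 58.30 = 4.408 mg/L

4.41 mg/L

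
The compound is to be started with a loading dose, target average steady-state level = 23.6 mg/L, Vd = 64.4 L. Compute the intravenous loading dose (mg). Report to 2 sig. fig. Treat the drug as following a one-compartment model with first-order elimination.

1500 mg

LD = Css × Vd = 23.6 × 64.4 = 1520 mg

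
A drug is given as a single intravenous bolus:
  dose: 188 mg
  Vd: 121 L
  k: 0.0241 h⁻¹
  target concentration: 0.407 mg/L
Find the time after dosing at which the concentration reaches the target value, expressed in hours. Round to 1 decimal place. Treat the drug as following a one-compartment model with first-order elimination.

C₀ = Dose / Vd = 188.0 / 121 = 1.554 mg/L
t = ln(C₀ / C) / k = ln(1.554 / 0.407) / 0.02410
  = ln(3.818) / 0.02410 = 1.340 / 0.02410 = 55.60 h

55.6 h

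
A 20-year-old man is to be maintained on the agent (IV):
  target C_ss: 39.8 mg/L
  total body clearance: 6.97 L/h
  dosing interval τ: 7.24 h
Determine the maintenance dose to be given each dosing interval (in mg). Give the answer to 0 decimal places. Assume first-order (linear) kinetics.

At steady state, Dose/τ = Css × CL.
Dose = Css × CL × τ = 39.8 × 6.970 × 7.24 = 2008 mg

2008 mg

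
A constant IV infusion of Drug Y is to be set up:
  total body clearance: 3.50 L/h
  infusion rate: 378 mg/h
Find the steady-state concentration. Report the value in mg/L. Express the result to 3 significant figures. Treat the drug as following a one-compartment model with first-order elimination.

At steady state Css = R₀ / CL = 378 / 3.500 = 108.0 mg/L

108 mg/L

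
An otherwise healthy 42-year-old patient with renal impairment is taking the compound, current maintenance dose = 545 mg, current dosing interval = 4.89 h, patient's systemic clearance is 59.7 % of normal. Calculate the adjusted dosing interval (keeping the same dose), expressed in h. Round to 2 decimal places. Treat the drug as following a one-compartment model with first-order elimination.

8.19 h

To keep the same average steady-state level, dosing rate must scale with clearance.
CL ratio = 59.7 / 100 = 0.5970
New interval (same dose) = 4.89 / 0.5970 = 8.191 h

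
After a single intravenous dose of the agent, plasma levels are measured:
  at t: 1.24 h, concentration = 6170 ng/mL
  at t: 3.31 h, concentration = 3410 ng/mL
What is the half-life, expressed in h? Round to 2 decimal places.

k = ln(C₁/C₂) / (t₂ − t₁) = ln(6170/3410) / (3.31 − 1.24)
  = 0.5930 / 2.070 = 0.2865 h⁻¹
t½ = ln2 / k = 0.693147 / 0.2865 = 2.419 h

2.42 h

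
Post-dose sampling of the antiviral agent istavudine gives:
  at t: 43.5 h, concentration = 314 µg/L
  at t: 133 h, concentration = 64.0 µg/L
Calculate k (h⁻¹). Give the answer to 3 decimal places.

k = ln(C₁/C₂) / (t₂ − t₁) = ln(314/64.0) / (133 − 43.5)
  = 1.591 / 89.50 = 0.01778 h⁻¹

0.018 h⁻¹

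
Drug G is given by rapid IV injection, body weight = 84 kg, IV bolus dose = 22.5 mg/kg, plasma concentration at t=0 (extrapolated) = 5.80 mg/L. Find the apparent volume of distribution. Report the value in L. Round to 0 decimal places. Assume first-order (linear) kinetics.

326 L

Dose = 22.5 × 84 = 1890 mg
Vd = Dose / C₀ = 1890 / 5.80 = 325.9 L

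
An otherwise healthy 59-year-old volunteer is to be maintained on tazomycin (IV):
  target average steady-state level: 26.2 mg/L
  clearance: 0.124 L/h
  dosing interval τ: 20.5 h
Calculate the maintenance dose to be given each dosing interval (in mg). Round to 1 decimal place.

At steady state, Dose/τ = Css × CL.
Dose = Css × CL × τ = 26.2 × 0.1240 × 20.5 = 66.60 mg

66.6 mg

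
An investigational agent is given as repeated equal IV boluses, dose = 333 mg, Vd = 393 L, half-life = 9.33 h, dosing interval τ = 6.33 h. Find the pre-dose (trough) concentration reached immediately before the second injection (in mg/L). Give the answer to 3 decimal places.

C₀ per dose = Dose / Vd = 333 / 393 = 0.8473 mg/L
k = ln2 / t½ = 0.693147 / 9.33 = 0.07429 h⁻¹
Fraction remaining after one interval: r = e^(−kτ) = e^(−0.07429 × 6.33) = 0.6248
Before dose 2, 1 dose has been given (aged 1τ).
C_trough = C₀ × r = 0.8473 × 0.6248 = 0.5294 mg/L

0.529 mg/L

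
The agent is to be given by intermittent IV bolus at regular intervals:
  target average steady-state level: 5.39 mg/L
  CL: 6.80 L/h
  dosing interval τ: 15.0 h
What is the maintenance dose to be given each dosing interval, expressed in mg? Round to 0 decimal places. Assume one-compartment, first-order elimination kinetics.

At steady state, Dose/τ = Css × CL.
Dose = Css × CL × τ = 5.39 × 6.800 × 15.0 = 549.8 mg

550 mg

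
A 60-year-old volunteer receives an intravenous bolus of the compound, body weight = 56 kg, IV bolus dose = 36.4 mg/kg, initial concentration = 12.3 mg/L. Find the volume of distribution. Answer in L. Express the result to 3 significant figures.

Dose = 36.4 × 56 = 2038 mg
Vd = Dose / C₀ = 2038 / 12.3 = 165.7 L

166 L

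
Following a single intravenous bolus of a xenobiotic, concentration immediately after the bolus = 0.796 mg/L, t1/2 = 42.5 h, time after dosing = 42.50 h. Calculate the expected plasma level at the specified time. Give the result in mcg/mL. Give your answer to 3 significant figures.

k = ln2 / t½ = 0.693147 / 42.5 = 0.01631 h⁻¹
t / t½ = 42.50 / 42.5 = 1 half-lives
C = C₀ × (1/2)^1 = 0.7960 × 0.5000 = 0.3980 mg/L
(0.3980 mg/L = 0.3980 mcg/mL)

0.398 mcg/mL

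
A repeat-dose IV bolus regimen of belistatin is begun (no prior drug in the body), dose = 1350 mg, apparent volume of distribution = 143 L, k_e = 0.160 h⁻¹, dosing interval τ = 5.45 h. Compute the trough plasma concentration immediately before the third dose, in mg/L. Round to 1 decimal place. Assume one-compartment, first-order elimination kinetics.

5.6 mg/L

C₀ per dose = Dose / Vd = 1350 / 143 = 9.441 mg/L
Fraction remaining after one interval: r = e^(−kτ) = e^(−0.1600 × 5.45) = 0.4181
Before dose 3, 2 doses have been given (aged 1τ, 2τ).
C_trough = C₀ × (r + r²) = 9.441 × (0.4181 + 0.1748) = 5.598 mg/L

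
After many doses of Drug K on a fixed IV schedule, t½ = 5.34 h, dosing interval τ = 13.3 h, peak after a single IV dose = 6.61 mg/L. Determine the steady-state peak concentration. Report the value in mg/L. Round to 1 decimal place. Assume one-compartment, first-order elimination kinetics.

k = ln2 / t½ = 0.693147 / 5.34 = 0.1298 h⁻¹
e^(−kτ) = e^(−0.1298 × 13.3) = 0.1779
Accumulation ratio R = 1 / (1 − e^(−kτ)) = 1 / (1 − 0.1779) = 1.216
Steady-state peak = C₀ × R = 6.61 × 1.216 = 8.038 mg/L

8.0 mg/L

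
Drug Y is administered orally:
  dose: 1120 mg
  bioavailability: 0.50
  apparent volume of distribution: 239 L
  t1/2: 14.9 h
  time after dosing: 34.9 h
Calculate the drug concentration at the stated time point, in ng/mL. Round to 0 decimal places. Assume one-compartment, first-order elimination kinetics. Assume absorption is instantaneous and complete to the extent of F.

462 ng/mL

Amount reaching circulation = F × Dose = 0.50 × 1120 = 560.0 mg
C₀ = F·Dose / Vd = 560.0 / 239 = 2.343 mg/L
k = ln2 / t½ = 0.693147 / 14.9 = 0.04652 h⁻¹
C = C₀ · e^(−k·t) = 2.343 × e^(−0.04652 × 34.9)
  = 2.343 × 0.1972 = 0.4620 mg/L
Convert: 0.4620 mg/L × 1000 = 462.0 ng/mL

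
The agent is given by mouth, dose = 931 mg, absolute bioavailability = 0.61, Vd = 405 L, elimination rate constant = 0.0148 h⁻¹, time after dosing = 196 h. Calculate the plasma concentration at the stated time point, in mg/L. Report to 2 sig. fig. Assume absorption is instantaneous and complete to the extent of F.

Amount reaching circulation = F × Dose = 0.61 × 931.0 = 567.9 mg
C₀ = F·Dose / Vd = 567.9 / 405 = 1.402 mg/L
C = C₀ · e^(−k·t) = 1.402 × e^(−0.01480 × 196)
  = 1.402 × 0.05498 = 0.07708 mg/L

0.077 mg/L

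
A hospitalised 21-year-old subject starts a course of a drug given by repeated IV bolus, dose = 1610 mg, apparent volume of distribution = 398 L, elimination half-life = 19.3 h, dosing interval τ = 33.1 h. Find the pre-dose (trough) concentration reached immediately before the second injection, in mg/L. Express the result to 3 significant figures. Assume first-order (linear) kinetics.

C₀ per dose = Dose / Vd = 1610 / 398 = 4.045 mg/L
k = ln2 / t½ = 0.693147 / 19.3 = 0.03591 h⁻¹
Fraction remaining after one interval: r = e^(−kτ) = e^(−0.03591 × 33.1) = 0.3046
Before dose 2, 1 dose has been given (aged 1τ).
C_trough = C₀ × r = 4.045 × 0.3046 = 1.232 mg/L

1.23 mg/L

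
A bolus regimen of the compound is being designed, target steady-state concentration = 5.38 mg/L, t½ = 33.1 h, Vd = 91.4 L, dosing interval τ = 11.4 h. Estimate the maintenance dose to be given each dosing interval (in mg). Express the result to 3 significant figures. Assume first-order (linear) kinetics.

117 mg

k = ln2 / t½ = 0.693147 / 33.1 = 0.02094 h⁻¹
CL = k × Vd = 0.02094 × 91.4 = 1.914 L/h
At steady state, Dose/τ = Css × CL.
Dose = Css × CL × τ = 5.38 × 1.914 × 11.4 = 117.4 mg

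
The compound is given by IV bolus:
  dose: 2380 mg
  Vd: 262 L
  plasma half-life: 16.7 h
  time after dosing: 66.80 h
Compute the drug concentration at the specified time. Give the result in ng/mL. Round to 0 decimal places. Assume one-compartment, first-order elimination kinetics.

568 ng/mL

C₀ = Dose / Vd = 2380 / 262 = 9.084 mg/L
k = ln2 / t½ = 0.693147 / 16.7 = 0.04151 h⁻¹
t / t½ = 66.80 / 16.7 = 4 half-lives
C = C₀ × (1/2)^4 = 9.084 × 0.06250 = 0.5678 mg/L
Convert: 0.5678 mg/L × 1000 = 567.8 ng/mL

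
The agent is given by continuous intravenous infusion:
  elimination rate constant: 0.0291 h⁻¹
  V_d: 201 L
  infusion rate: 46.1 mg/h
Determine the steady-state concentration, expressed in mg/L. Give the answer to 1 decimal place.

CL = k × Vd = 0.02910 × 201 = 5.849 L/h
At steady state Css = R₀ / CL = 46.1 / 5.849 = 7.882 mg/L

7.9 mg/L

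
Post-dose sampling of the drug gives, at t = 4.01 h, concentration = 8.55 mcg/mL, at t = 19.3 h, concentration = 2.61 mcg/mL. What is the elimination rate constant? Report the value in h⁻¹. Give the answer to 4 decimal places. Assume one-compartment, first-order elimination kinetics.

k = ln(C₁/C₂) / (t₂ − t₁) = ln(8.55/2.61) / (19.3 − 4.01)
  = 1.187 / 15.29 = 0.07763 h⁻¹

0.0776 h⁻¹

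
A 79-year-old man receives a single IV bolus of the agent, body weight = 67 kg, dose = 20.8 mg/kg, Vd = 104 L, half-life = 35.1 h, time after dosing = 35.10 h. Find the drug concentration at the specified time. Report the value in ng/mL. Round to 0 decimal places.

Total dose = 20.8 × 67 = 1394 mg
C₀ = Dose / Vd = 1394 / 104 = 13.40 mg/L
k = ln2 / t½ = 0.693147 / 35.1 = 0.01975 h⁻¹
t / t½ = 35.10 / 35.1 = 1 half-lives
C = C₀ × (1/2)^1 = 13.40 × 0.5000 = 6.700 mg/L
Convert: 6.700 mg/L × 1000 = 6700 ng/mL

6700 ng/mL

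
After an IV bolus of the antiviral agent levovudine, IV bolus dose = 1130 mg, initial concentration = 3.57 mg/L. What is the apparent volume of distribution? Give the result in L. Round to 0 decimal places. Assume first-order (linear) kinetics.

317 L

Vd = Dose / C₀ = 1130 / 3.57 = 316.5 L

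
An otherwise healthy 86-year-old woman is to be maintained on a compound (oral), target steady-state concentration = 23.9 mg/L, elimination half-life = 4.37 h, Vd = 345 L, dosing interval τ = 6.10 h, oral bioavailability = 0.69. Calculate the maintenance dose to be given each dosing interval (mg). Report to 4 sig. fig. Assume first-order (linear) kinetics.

k = ln2 / t½ = 0.693147 / 4.37 = 0.1586 h⁻¹
CL = k × Vd = 0.1586 × 345 = 54.72 L/h
At steady state, F × (Dose/τ) = Css × CL.
Dose = Css × CL × τ / F = 23.9 × 54.72 × 6.10 / 0.69 = 11560 mg

11560 mg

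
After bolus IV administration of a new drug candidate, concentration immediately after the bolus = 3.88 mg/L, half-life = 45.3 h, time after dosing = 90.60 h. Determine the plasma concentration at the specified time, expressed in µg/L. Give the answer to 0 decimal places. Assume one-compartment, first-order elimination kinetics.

970 µg/L

k = ln2 / t½ = 0.693147 / 45.3 = 0.01530 h⁻¹
t / t½ = 90.60 / 45.3 = 2 half-lives
C = C₀ × (1/2)^2 = 3.880 × 0.2500 = 0.9700 mg/L
Convert: 0.9700 mg/L × 1000 = 970.0 µg/L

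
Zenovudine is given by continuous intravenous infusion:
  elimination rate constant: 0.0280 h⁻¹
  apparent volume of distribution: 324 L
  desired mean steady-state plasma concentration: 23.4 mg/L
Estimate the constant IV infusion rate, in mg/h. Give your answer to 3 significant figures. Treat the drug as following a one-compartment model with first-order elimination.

212 mg/h

CL = k × Vd = 0.02800 × 324 = 9.072 L/h
At steady state, infusion rate R₀ = Css × CL = 23.4 × 9.072 = 212.3 mg/h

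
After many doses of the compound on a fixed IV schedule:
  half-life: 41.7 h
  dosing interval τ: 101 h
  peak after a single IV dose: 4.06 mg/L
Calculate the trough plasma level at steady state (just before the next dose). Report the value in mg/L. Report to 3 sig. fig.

0.931 mg/L

k = ln2 / t½ = 0.693147 / 41.7 = 0.01662 h⁻¹
e^(−kτ) = e^(−0.01662 × 101) = 0.1866
Accumulation ratio R = 1 / (1 − e^(−kτ)) = 1 / (1 − 0.1866) = 1.229
Steady-state trough = C₀ × R × e^(−kτ) = 4.06 × 1.229 × 0.1866 = 0.9311 mg/L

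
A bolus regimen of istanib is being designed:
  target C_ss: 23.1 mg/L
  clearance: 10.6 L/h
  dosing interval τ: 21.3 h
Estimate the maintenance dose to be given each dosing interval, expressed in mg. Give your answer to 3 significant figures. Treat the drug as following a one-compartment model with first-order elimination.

5220 mg

At steady state, Dose/τ = Css × CL.
Dose = Css × CL × τ = 23.1 × 10.60 × 21.3 = 5216 mg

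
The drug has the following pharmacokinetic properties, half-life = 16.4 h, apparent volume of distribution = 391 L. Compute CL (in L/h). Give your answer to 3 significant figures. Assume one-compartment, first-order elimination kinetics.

16.5 L/h

k = ln2 / t½ = 0.693147 / 16.4 = 0.04227 h⁻¹
CL = k × Vd = 0.04227 × 391 = 16.53 L/h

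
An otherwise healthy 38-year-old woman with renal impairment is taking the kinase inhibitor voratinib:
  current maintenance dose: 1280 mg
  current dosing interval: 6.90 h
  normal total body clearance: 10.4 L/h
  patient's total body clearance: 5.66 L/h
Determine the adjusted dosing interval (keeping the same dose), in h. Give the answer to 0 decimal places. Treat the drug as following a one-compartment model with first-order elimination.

13 h

To keep the same average steady-state level, dosing rate must scale with clearance.
CL ratio = 5.66 / 10.4 = 0.5442
New interval (same dose) = 6.90 / 0.5442 = 12.68 h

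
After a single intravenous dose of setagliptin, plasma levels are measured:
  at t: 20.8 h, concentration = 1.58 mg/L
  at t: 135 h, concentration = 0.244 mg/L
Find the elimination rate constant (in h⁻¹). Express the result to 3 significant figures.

k = ln(C₁/C₂) / (t₂ − t₁) = ln(1.58/0.244) / (135 − 20.8)
  = 1.868 / 114.2 = 0.01636 h⁻¹

0.0164 h⁻¹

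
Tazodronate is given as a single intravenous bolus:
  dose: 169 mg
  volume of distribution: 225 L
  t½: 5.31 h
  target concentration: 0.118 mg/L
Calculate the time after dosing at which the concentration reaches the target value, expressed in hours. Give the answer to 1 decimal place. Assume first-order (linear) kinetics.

C₀ = Dose / Vd = 169.0 / 225 = 0.7511 mg/L
k = ln2 / t½ = 0.693147 / 5.31 = 0.1305 h⁻¹
t = ln(C₀ / C) / k = ln(0.7511 / 0.118) / 0.1305
  = ln(6.365) / 0.1305 = 1.851 / 0.1305 = 14.18 h

14.2 h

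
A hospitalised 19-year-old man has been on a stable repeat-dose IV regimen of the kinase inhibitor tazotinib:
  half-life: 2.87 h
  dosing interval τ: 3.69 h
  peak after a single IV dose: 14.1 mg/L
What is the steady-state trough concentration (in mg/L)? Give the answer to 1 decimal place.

k = ln2 / t½ = 0.693147 / 2.87 = 0.2415 h⁻¹
e^(−kτ) = e^(−0.2415 × 3.69) = 0.4102
Accumulation ratio R = 1 / (1 − e^(−kτ)) = 1 / (1 − 0.4102) = 1.695
Steady-state trough = C₀ × R × e^(−kτ) = 14.1 × 1.695 × 0.4102 = 9.804 mg/L

9.8 mg/L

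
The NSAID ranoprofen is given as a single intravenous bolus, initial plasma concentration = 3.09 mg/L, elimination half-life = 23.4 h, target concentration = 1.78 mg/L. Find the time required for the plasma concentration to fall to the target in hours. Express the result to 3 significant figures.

k = ln2 / t½ = 0.693147 / 23.4 = 0.02962 h⁻¹
t = ln(C₀ / C) / k = ln(3.090 / 1.78) / 0.02962
  = ln(1.736) / 0.02962 = 0.5516 / 0.02962 = 18.62 h

18.6 h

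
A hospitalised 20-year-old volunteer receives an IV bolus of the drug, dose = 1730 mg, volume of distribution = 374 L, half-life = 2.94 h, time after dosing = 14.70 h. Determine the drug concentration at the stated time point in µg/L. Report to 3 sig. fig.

145 µg/L

C₀ = Dose / Vd = 1730 / 374 = 4.626 mg/L
k = ln2 / t½ = 0.693147 / 2.94 = 0.2358 h⁻¹
t / t½ = 14.70 / 2.94 = 5 half-lives
C = C₀ × (1/2)^5 = 4.626 × 0.03125 = 0.1446 mg/L
Convert: 0.1446 mg/L × 1000 = 144.6 µg/L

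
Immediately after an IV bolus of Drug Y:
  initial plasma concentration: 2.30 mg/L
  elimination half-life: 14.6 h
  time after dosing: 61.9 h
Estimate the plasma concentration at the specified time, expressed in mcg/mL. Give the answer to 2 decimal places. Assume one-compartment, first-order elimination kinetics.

k = ln2 / t½ = 0.693147 / 14.6 = 0.04748 h⁻¹
C = C₀ · e^(−k·t) = 2.300 × e^(−0.04748 × 61.9)
  = 2.300 × 0.05292 = 0.1217 mg/L
(0.1217 mg/L = 0.1217 mcg/mL)

0.12 mcg/mL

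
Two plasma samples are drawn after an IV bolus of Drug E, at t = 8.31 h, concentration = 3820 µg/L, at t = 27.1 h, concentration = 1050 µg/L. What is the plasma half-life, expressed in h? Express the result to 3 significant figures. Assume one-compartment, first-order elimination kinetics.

k = ln(C₁/C₂) / (t₂ − t₁) = ln(3820/1050) / (27.1 − 8.31)
  = 1.291 / 18.79 = 0.06871 h⁻¹
t½ = ln2 / k = 0.693147 / 0.06871 = 10.09 h

10.1 h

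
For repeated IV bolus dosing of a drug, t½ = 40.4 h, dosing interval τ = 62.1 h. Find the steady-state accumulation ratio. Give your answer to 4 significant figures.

1.526

k = ln2 / t½ = 0.693147 / 40.4 = 0.01716 h⁻¹
e^(−kτ) = e^(−0.01716 × 62.1) = 0.3445
Accumulation ratio R = 1 / (1 − e^(−kτ)) = 1 / (1 − 0.3445) = 1.526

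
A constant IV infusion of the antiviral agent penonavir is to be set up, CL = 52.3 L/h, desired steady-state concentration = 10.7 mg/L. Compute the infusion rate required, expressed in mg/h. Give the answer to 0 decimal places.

At steady state, infusion rate R₀ = Css × CL = 10.7 × 52.30 = 559.6 mg/h

560 mg/h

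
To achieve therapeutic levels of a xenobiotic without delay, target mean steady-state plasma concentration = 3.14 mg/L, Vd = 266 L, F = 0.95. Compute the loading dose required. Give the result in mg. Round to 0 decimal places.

LD = Css × Vd / F = 3.14 × 266 / 0.95 = 879.2 mg

879 mg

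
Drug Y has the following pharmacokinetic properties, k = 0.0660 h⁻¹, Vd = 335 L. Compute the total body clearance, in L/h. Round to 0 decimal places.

CL = k × Vd = 0.0660 × 335 = 22.11 L/h

22 L/h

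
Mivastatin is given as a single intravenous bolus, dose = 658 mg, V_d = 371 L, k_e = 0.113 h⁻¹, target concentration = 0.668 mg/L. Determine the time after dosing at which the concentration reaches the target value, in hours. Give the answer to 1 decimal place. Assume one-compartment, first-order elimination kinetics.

8.6 h

C₀ = Dose / Vd = 658.0 / 371 = 1.774 mg/L
t = ln(C₀ / C) / k = ln(1.774 / 0.668) / 0.1130
  = ln(2.656) / 0.1130 = 0.9768 / 0.1130 = 8.644 h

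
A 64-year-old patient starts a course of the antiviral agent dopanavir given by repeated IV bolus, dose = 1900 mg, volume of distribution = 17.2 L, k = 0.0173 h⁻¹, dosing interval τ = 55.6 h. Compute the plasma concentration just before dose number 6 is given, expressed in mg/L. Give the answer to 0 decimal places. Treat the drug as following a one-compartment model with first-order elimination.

C₀ per dose = Dose / Vd = 1900 / 17.2 = 110.5 mg/L
Fraction remaining after one interval: r = e^(−kτ) = e^(−0.01730 × 55.6) = 0.3822
Before dose 6, 5 doses have been given (aged 1τ, 2τ, 3τ, 4τ, 5τ).
C_trough = C₀ × (r + r² + … + r^5) = C₀ × r(1−r^5)/(1−r)
        = 110.5 × 0.3822 × (1 − 0.008156) / (1 − 0.3822) = 67.80 mg/L

68 mg/L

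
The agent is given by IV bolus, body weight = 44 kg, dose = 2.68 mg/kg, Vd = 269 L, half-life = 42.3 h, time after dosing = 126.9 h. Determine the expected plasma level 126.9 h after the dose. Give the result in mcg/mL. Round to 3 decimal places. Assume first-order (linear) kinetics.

Total dose = 2.68 × 44 = 117.9 mg
C₀ = Dose / Vd = 117.9 / 269 = 0.4383 mg/L
k = ln2 / t½ = 0.693147 / 42.3 = 0.01639 h⁻¹
t / t½ = 126.9 / 42.3 = 3 half-lives
C = C₀ × (1/2)^3 = 0.4383 × 0.1250 = 0.05479 mg/L
(0.05479 mg/L = 0.05479 mcg/mL)

0.055 mcg/mL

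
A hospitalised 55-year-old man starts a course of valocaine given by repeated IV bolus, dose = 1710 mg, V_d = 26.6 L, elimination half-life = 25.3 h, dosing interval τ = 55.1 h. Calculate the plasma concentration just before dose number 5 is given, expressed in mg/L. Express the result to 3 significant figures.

18.2 mg/L

C₀ per dose = Dose / Vd = 1710 / 26.6 = 64.29 mg/L
k = ln2 / t½ = 0.693147 / 25.3 = 0.02740 h⁻¹
Fraction remaining after one interval: r = e^(−kτ) = e^(−0.02740 × 55.1) = 0.2210
Before dose 5, 4 doses have been given (aged 1τ, 2τ, 3τ, 4τ).
C_trough = C₀ × (r + r² + … + r^4) = C₀ × r(1−r^4)/(1−r)
        = 64.29 × 0.2210 × (1 − 0.002385) / (1 − 0.2210) = 18.20 mg/L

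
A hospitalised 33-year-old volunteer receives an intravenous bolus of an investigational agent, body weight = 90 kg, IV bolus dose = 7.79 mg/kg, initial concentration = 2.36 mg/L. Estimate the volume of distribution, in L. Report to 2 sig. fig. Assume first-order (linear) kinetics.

Dose = 7.79 × 90 = 701.1 mg
Vd = Dose / C₀ = 701.1 / 2.36 = 297.1 L

300 L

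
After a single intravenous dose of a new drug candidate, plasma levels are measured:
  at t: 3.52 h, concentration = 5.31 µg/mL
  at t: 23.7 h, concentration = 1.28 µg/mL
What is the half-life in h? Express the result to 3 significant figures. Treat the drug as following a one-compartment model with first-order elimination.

k = ln(C₁/C₂) / (t₂ − t₁) = ln(5.31/1.28) / (23.7 − 3.52)
  = 1.423 / 20.18 = 0.07052 h⁻¹
t½ = ln2 / k = 0.693147 / 0.07052 = 9.829 h

9.83 h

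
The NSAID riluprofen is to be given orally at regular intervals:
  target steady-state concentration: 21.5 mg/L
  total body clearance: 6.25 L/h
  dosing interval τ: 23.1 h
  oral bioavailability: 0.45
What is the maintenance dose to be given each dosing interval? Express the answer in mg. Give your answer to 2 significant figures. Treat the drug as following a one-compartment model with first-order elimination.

6900 mg

At steady state, F × (Dose/τ) = Css × CL.
Dose = Css × CL × τ / F = 21.5 × 6.250 × 23.1 / 0.45 = 6898 mg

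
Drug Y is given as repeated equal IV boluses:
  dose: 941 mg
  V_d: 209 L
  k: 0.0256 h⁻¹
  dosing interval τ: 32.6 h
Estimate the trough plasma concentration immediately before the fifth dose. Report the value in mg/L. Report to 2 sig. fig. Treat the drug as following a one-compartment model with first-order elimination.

C₀ per dose = Dose / Vd = 941 / 209 = 4.502 mg/L
Fraction remaining after one interval: r = e^(−kτ) = e^(−0.02560 × 32.6) = 0.4341
Before dose 5, 4 doses have been given (aged 1τ, 2τ, 3τ, 4τ).
C_trough = C₀ × (r + r² + … + r^4) = C₀ × r(1−r^4)/(1−r)
        = 4.502 × 0.4341 × (1 − 0.03551) / (1 − 0.4341) = 3.331 mg/L

3.3 mg/L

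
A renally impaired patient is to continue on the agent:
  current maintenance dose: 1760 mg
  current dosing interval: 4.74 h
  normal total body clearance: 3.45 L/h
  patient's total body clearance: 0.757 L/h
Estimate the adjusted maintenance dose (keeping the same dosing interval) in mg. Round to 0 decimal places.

386 mg

To keep the same average steady-state level, dosing rate must scale with clearance.
CL ratio = 0.757 / 3.45 = 0.2194
New dose (same interval) = 1760 × 0.2194 = 386.1 mg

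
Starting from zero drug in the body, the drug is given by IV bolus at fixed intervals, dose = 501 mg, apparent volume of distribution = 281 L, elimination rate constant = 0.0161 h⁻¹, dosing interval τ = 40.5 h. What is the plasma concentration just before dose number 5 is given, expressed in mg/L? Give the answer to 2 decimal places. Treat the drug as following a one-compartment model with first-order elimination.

C₀ per dose = Dose / Vd = 501 / 281 = 1.783 mg/L
Fraction remaining after one interval: r = e^(−kτ) = e^(−0.01610 × 40.5) = 0.5210
Before dose 5, 4 doses have been given (aged 1τ, 2τ, 3τ, 4τ).
C_trough = C₀ × (r + r² + … + r^4) = C₀ × r(1−r^4)/(1−r)
        = 1.783 × 0.5210 × (1 − 0.07368) / (1 − 0.5210) = 1.796 mg/L

1.80 mg/L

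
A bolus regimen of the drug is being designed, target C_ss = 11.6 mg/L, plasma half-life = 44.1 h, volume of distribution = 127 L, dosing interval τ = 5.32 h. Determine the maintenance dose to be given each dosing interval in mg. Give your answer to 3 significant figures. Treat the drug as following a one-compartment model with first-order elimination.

123 mg

k = ln2 / t½ = 0.693147 / 44.1 = 0.01572 h⁻¹
CL = k × Vd = 0.01572 × 127 = 1.996 L/h
At steady state, Dose/τ = Css × CL.
Dose = Css × CL × τ = 11.6 × 1.996 × 5.32 = 123.2 mg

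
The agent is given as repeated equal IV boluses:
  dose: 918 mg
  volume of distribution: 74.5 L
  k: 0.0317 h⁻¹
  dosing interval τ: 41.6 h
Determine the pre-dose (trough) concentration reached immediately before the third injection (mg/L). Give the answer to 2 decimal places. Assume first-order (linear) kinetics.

4.18 mg/L

C₀ per dose = Dose / Vd = 918 / 74.5 = 12.32 mg/L
Fraction remaining after one interval: r = e^(−kτ) = e^(−0.03170 × 41.6) = 0.2675
Before dose 3, 2 doses have been given (aged 1τ, 2τ).
C_trough = C₀ × (r + r²) = 12.32 × (0.2675 + 0.07156) = 4.177 mg/L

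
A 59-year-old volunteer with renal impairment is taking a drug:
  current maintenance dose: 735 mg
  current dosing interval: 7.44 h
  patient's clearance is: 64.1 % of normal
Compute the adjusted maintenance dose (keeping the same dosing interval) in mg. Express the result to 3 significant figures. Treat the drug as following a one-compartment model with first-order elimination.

471 mg

To keep the same average steady-state level, dosing rate must scale with clearance.
CL ratio = 64.1 / 100 = 0.6410
New dose (same interval) = 735 × 0.6410 = 471.1 mg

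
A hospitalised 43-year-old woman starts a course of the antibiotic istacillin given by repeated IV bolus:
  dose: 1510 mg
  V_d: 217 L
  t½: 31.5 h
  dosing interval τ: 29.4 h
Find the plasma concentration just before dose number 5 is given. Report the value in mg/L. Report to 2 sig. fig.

C₀ per dose = Dose / Vd = 1510 / 217 = 6.959 mg/L
k = ln2 / t½ = 0.693147 / 31.5 = 0.02200 h⁻¹
Fraction remaining after one interval: r = e^(−kτ) = e^(−0.02200 × 29.4) = 0.5237
Before dose 5, 4 doses have been given (aged 1τ, 2τ, 3τ, 4τ).
C_trough = C₀ × (r + r² + … + r^4) = C₀ × r(1−r^4)/(1−r)
        = 6.959 × 0.5237 × (1 − 0.07522) / (1 − 0.5237) = 7.076 mg/L

7.1 mg/L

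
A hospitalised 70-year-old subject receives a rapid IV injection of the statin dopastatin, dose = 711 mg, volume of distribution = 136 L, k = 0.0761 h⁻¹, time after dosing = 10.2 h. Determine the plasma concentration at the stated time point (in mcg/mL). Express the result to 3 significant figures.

C₀ = Dose / Vd = 711.0 / 136 = 5.228 mg/L
C = C₀ · e^(−k·t) = 5.228 × e^(−0.07610 × 10.2)
  = 5.228 × 0.4601 = 2.405 mg/L
(2.405 mg/L = 2.405 mcg/mL)

2.41 mcg/mL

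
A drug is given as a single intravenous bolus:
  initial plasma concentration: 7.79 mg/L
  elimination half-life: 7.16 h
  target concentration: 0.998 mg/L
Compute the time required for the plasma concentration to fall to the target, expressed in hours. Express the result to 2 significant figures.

21 h

k = ln2 / t½ = 0.693147 / 7.16 = 0.09681 h⁻¹
t = ln(C₀ / C) / k = ln(7.790 / 0.998) / 0.09681
  = ln(7.806) / 0.09681 = 2.055 / 0.09681 = 21.23 h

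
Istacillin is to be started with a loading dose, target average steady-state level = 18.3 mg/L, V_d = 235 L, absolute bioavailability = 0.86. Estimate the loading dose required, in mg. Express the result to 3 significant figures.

5000 mg

LD = Css × Vd / F = 18.3 × 235 / 0.86 = 5001 mg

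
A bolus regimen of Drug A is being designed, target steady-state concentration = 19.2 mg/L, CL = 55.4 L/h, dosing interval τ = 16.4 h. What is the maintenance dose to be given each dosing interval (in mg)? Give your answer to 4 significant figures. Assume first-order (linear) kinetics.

At steady state, Dose/τ = Css × CL.
Dose = Css × CL × τ = 19.2 × 55.40 × 16.4 = 17440 mg

17440 mg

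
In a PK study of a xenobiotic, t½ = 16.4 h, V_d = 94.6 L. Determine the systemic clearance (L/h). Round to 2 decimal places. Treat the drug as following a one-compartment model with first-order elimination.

4.00 L/h

k = ln2 / t½ = 0.693147 / 16.4 = 0.04227 h⁻¹
CL = k × Vd = 0.04227 × 94.6 = 3.999 L/h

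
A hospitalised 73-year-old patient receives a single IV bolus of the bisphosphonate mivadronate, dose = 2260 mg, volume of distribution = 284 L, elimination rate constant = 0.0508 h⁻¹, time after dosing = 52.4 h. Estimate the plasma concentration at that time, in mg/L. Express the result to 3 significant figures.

0.556 mg/L

C₀ = Dose / Vd = 2260 / 284 = 7.958 mg/L
C = C₀ · e^(−k·t) = 7.958 × e^(−0.05080 × 52.4)
  = 7.958 × 0.06981 = 0.5555 mg/L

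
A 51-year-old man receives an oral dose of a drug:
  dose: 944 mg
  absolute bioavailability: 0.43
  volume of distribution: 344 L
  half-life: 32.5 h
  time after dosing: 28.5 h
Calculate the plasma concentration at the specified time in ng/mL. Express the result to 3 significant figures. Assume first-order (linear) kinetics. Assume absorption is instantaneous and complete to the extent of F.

Amount reaching circulation = F × Dose = 0.43 × 944.0 = 405.9 mg
C₀ = F·Dose / Vd = 405.9 / 344 = 1.180 mg/L
k = ln2 / t½ = 0.693147 / 32.5 = 0.02133 h⁻¹
C = C₀ · e^(−k·t) = 1.180 × e^(−0.02133 × 28.5)
  = 1.180 × 0.5445 = 0.6425 mg/L
Convert: 0.6425 mg/L × 1000 = 642.5 ng/mL

643 ng/mL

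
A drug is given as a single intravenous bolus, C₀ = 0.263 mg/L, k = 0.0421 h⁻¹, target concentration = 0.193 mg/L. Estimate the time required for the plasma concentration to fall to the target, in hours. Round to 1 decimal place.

t = ln(C₀ / C) / k = ln(0.2630 / 0.193) / 0.04210
  = ln(1.363) / 0.04210 = 0.3097 / 0.04210 = 7.356 h

7.4 h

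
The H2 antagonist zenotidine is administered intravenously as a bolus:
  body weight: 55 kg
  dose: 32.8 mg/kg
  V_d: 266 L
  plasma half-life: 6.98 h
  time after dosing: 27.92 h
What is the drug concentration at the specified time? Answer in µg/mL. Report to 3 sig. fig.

0.424 µg/mL

Total dose = 32.8 × 55 = 1804 mg
C₀ = Dose / Vd = 1804 / 266 = 6.782 mg/L
k = ln2 / t½ = 0.693147 / 6.98 = 0.09930 h⁻¹
t / t½ = 27.92 / 6.98 = 4 half-lives
C = C₀ × (1/2)^4 = 6.782 × 0.06250 = 0.4239 mg/L
(0.4239 mg/L = 0.4239 µg/mL)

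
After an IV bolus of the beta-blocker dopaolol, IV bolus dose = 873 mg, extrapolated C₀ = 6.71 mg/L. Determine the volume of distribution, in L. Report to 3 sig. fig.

Vd = Dose / C₀ = 873.0 / 6.71 = 130.1 L

130 L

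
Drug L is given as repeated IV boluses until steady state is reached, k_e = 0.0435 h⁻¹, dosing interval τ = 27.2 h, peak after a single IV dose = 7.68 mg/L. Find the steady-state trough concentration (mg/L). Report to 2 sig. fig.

e^(−kτ) = e^(−0.04350 × 27.2) = 0.3063
Accumulation ratio R = 1 / (1 − e^(−kτ)) = 1 / (1 − 0.3063) = 1.442
Steady-state trough = C₀ × R × e^(−kτ) = 7.68 × 1.442 × 0.3063 = 3.392 mg/L

3.4 mg/L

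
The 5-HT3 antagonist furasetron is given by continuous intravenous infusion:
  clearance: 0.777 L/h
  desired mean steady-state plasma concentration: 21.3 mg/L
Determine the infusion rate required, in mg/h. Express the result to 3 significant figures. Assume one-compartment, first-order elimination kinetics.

At steady state, infusion rate R₀ = Css × CL = 21.3 × 0.7770 = 16.55 mg/h

16.6 mg/h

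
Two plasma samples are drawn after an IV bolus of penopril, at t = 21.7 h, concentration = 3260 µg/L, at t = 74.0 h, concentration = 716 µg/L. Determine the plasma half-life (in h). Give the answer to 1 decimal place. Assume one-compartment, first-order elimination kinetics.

23.9 h

k = ln(C₁/C₂) / (t₂ − t₁) = ln(3260/716) / (74.0 − 21.7)
  = 1.516 / 52.30 = 0.02899 h⁻¹
t½ = ln2 / k = 0.693147 / 0.02899 = 23.91 h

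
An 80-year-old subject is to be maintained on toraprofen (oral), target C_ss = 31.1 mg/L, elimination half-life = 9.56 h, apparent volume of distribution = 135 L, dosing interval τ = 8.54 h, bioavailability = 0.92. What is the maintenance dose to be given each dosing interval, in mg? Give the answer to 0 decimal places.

2826 mg

k = ln2 / t½ = 0.693147 / 9.56 = 0.07250 h⁻¹
CL = k × Vd = 0.07250 × 135 = 9.788 L/h
At steady state, F × (Dose/τ) = Css × CL.
Dose = Css × CL × τ / F = 31.1 × 9.788 × 8.54 / 0.92 = 2826 mg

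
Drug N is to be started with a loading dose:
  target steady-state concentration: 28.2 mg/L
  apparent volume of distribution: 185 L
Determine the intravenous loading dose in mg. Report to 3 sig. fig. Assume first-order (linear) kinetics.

5220 mg

LD = Css × Vd = 28.2 × 185 = 5217 mg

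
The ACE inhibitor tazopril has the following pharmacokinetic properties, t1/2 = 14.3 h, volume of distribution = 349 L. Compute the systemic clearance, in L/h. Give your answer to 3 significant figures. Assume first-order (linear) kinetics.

16.9 L/h

k = ln2 / t½ = 0.693147 / 14.3 = 0.04847 h⁻¹
CL = k × Vd = 0.04847 × 349 = 16.92 L/h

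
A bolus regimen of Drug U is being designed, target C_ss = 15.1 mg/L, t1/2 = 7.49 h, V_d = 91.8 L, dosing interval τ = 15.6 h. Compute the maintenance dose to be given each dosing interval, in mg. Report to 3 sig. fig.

k = ln2 / t½ = 0.693147 / 7.49 = 0.09254 h⁻¹
CL = k × Vd = 0.09254 × 91.8 = 8.495 L/h
At steady state, Dose/τ = Css × CL.
Dose = Css × CL × τ = 15.1 × 8.495 × 15.6 = 2001 mg

2000 mg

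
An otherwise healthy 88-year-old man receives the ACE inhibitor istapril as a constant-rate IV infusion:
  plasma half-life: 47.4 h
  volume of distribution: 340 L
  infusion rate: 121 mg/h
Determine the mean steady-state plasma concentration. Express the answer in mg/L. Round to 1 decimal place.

k = ln2 / t½ = 0.693147 / 47.4 = 0.01462 h⁻¹
CL = k × Vd = 0.01462 × 340 = 4.971 L/h
At steady state Css = R₀ / CL = 121 / 4.971 = 24.34 mg/L

24.3 mg/L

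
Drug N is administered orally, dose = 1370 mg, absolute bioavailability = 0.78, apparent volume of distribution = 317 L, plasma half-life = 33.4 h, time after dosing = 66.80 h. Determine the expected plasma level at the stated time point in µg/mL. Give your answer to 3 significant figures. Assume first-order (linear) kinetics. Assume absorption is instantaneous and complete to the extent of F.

0.843 µg/mL

Amount reaching circulation = F × Dose = 0.78 × 1370 = 1069 mg
C₀ = F·Dose / Vd = 1069 / 317 = 3.372 mg/L
k = ln2 / t½ = 0.693147 / 33.4 = 0.02075 h⁻¹
t / t½ = 66.80 / 33.4 = 2 half-lives
C = C₀ × (1/2)^2 = 3.372 × 0.2500 = 0.8430 mg/L
(0.8430 mg/L = 0.8430 µg/mL)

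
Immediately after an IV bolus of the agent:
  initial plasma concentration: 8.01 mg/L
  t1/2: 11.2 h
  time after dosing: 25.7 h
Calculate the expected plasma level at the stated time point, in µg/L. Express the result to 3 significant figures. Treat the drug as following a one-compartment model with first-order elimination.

1630 µg/L

k = ln2 / t½ = 0.693147 / 11.2 = 0.06189 h⁻¹
C = C₀ · e^(−k·t) = 8.010 × e^(−0.06189 × 25.7)
  = 8.010 × 0.2038 = 1.632 mg/L
Convert: 1.632 mg/L × 1000 = 1632 µg/L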